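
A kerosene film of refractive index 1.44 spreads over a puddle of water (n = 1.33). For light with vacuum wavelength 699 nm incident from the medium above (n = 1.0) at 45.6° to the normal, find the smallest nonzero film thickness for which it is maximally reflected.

140 nm

At the upper boundary (n = 1.0 to n = 1.44) the reflected ray undergoes a half-wave phase shift.
Ray reflecting at the bottom interface goes from n = 1.44 toward n = 1.33: no phase shift.
Exactly one π shift → a net half-wave offset.
For maximum reflection here: 2 n t cos θ_r = (m + ½) λ.
Snell's law: 1.0 sin 45.6° = 1.44 sin θ_r → sin θ_r = 0.496, cos θ_r = 0.868.
Minimum at m = 0: t = λ / (4 n cos θ_r) = 699 / (4 × 1.44 × 0.868) = 140 nm.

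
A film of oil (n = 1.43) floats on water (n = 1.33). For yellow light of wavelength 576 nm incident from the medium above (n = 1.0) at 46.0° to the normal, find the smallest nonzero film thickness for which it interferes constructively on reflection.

At the upper boundary (n = 1.0 to n = 1.43) the reflected ray undergoes a half-wave phase shift.
Bottom surface (1.43 → 1.33): reflection off a lower-index medium gives no phase shift.
The two reflections differ by half a wavelength.
With one net inversion, constructive interference in reflection requires 2 n t cos θ_r = (m + ½) λ.
Snell's law: 1.0 sin 46.0° = 1.43 sin θ_r → sin θ_r = 0.503, cos θ_r = 0.864.
Minimum at m = 0: t = λ / (4 n cos θ_r) = 576 / (4 × 1.43 × 0.864) = 117 nm.

117 nm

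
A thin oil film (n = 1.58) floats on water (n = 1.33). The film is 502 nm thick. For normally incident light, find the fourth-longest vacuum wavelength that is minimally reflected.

Ray reflecting at the top interface goes from n = 1.0 toward n = 1.58: a half-wave phase shift.
At the lower boundary (n = 1.58 to n = 1.33) the reflected ray undergoes no phase shift.
Net: one phase inversion between the two reflected rays.
For weak reflection here: 2 n t = m λ.
λ = 2 n t / m. The fourth-longest wavelength is m = 4: λ = 2 × 1.58 × 502 / 4.00 = 397 nm.

397 nm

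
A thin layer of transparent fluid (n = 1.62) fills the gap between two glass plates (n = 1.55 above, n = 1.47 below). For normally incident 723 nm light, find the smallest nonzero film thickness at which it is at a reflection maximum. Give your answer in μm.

Top surface (1.55 → 1.62): reflection off a higher-index medium gives a half-wave phase shift.
Ray reflecting at the bottom interface goes from n = 1.62 toward n = 1.47: no phase shift.
The two reflections differ by half a wavelength.
So the condition for constructive reflection is 2 n t = (m + ½) λ.
Minimum at m = 0: t = λ / (4 n) = 723 / (4 × 1.62) = 112 nm.

0.112 μm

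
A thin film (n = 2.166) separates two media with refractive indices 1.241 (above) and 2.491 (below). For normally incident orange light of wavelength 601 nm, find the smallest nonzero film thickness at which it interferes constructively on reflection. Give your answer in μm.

Top surface (1.241 → 2.166): reflection off a higher-index medium gives a half-wave phase shift.
Ray reflecting at the bottom interface goes from n = 2.166 toward n = 2.491: a half-wave phase shift.
Zero or two π shifts → no net half-wave offset.
So the condition for constructive reflection is 2 n t = m λ.
Minimum nonzero at m = 1: t = λ / (2 n) = 601 / (2 × 2.166) = 139 nm.

0.139 μm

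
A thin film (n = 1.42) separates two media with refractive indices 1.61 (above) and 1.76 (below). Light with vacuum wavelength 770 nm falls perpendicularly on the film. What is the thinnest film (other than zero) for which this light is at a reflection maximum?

136 nm

At the upper boundary (n = 1.61 to n = 1.42) the reflected ray undergoes no phase shift.
Ray reflecting at the bottom interface goes from n = 1.42 toward n = 1.76: a half-wave phase shift.
Exactly one π shift → a net half-wave offset.
For bright reflection here: 2 n t = (m + ½) λ.
Minimum at m = 0: t = λ / (4 n) = 770 / (4 × 1.42) = 136 nm.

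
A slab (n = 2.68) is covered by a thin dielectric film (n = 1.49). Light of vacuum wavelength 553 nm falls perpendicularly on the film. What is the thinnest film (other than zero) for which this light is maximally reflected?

At the upper boundary (n = 1.0 to n = 1.49) the reflected ray undergoes a half-wave phase shift.
Ray reflecting at the bottom interface goes from n = 1.49 toward n = 2.68: a half-wave phase shift.
Zero or two π shifts → no net half-wave offset.
For maximum reflection here: 2 n t = m λ.
Minimum nonzero at m = 1: t = λ / (2 n) = 553 / (2 × 1.49) = 186 nm.

186 nm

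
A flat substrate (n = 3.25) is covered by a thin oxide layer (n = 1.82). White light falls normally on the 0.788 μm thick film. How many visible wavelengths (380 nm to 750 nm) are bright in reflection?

4

Ray reflecting at the top interface goes from n = 1.0 toward n = 1.82: a half-wave phase shift.
At the lower boundary (n = 1.82 to n = 3.25) the reflected ray undergoes a half-wave phase shift.
Net: no relative phase inversion (both shifts match).
With no net inversion, constructive interference in reflection requires 2 n t = m λ.
λ = 2 n t / m = 2868 / m nm.
m=3: 956 nm (IR); m=4: 717 nm (visible); m=5: 574 nm (visible); m=6: 478 nm (visible); m=7: 410 nm (visible); m=8: 359 nm (UV).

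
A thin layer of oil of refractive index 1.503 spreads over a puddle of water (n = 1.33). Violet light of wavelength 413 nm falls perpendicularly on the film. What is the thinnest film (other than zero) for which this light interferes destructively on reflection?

137 nm

At the upper boundary (n = 1.0 to n = 1.503) the reflected ray undergoes a half-wave phase shift.
Bottom surface (1.503 → 1.33): reflection off a lower-index medium gives no phase shift.
Net: one phase inversion between the two reflected rays.
So the condition for destructive reflection is 2 n t = m λ.
Minimum nonzero at m = 1: t = λ / (2 n) = 413 / (2 × 1.503) = 137 nm.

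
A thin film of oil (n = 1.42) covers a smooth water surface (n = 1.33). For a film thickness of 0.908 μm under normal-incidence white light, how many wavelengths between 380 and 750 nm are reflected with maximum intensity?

Ray reflecting at the top interface goes from n = 1.0 toward n = 1.42: a half-wave phase shift.
Ray reflecting at the bottom interface goes from n = 1.42 toward n = 1.33: no phase shift.
The two reflections differ by half a wavelength.
So the condition for constructive reflection is 2 n t = (m + ½) λ.
λ = 2 n t / (m + ½) = 2579 / (m + ½) nm.
m=2: 1031 nm (IR); m=3: 737 nm (visible); m=4: 573 nm (visible); m=5: 469 nm (visible); m=6: 397 nm (visible); m=7: 344 nm (UV).

4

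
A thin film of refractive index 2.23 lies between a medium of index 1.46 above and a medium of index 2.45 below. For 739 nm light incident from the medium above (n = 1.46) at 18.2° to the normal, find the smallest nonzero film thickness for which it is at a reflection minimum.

Top surface (1.46 → 2.23): reflection off a higher-index medium gives a half-wave phase shift.
Bottom surface (2.23 → 2.45): reflection off a higher-index medium gives a half-wave phase shift.
Zero or two π shifts → no net half-wave offset.
With no net inversion, destructive interference in reflection requires 2 n t cos θ_r = (m + ½) λ.
Snell's law: 1.46 sin 18.2° = 2.23 sin θ_r → sin θ_r = 0.204, cos θ_r = 0.979.
Minimum at m = 0: t = λ / (4 n cos θ_r) = 739 / (4 × 2.23 × 0.979) = 84.6 nm.

84.6 nm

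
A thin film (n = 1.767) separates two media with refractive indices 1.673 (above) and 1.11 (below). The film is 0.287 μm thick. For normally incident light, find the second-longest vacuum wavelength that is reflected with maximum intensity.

676 nm

Ray reflecting at the top interface goes from n = 1.673 toward n = 1.767: a half-wave phase shift.
Ray reflecting at the bottom interface goes from n = 1.767 toward n = 1.11: no phase shift.
The two reflections differ by half a wavelength.
For strong reflection here: 2 n t = (m + ½) λ.
λ = 2 n t / (m + ½). The second-longest wavelength is m = 1: λ = 2 × 1.767 × 287 / 1.50 = 676 nm.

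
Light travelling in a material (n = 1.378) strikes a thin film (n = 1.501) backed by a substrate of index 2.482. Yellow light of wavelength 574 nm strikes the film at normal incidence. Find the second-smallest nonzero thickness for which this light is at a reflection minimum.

At the upper boundary (n = 1.378 to n = 1.501) the reflected ray undergoes a half-wave phase shift.
Bottom surface (1.501 → 2.482): reflection off a higher-index medium gives a half-wave phase shift.
The two reflections carry the same phase change, so no net offset.
With no net inversion, destructive interference in reflection requires 2 n t = (m + ½) λ.
The second-smallest nonzero thickness corresponds to m = 1: t = (m + ½) λ / (2 n) = 1.50 × 574 / (2 × 1.501) = 287 nm.

287 nm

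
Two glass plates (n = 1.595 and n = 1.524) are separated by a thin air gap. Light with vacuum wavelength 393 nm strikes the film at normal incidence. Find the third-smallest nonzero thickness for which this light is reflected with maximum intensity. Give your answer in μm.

Ray reflecting at the top interface goes from n = 1.595 toward n = 1.0: no phase shift.
At the lower boundary (n = 1.0 to n = 1.524) the reflected ray undergoes a half-wave phase shift.
The two reflections differ by half a wavelength.
With one net inversion, constructive interference in reflection requires 2 n t = (m + ½) λ.
The third-smallest nonzero thickness corresponds to m = 2: t = (m + ½) λ / (2 n) = 2.50 × 393 / (2 × 1.0) = 491 nm.

0.491 μm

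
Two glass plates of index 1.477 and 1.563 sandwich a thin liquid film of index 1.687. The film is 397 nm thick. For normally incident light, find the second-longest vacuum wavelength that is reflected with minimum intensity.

670 nm

At the upper boundary (n = 1.477 to n = 1.687) the reflected ray undergoes a half-wave phase shift.
Ray reflecting at the bottom interface goes from n = 1.687 toward n = 1.563: no phase shift.
Exactly one π shift → a net half-wave offset.
With one net inversion, destructive interference in reflection requires 2 n t = m λ.
λ = 2 n t / m. The second-longest wavelength is m = 2: λ = 2 × 1.687 × 397 / 2.00 = 670 nm.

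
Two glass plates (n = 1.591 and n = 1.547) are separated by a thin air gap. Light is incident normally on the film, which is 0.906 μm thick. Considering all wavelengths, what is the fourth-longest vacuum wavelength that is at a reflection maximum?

518 nm

Top surface (1.591 → 1.0): reflection off a lower-index medium gives no phase shift.
Bottom surface (1.0 → 1.547): reflection off a higher-index medium gives a half-wave phase shift.
The two reflections differ by half a wavelength.
So the condition for constructive reflection is 2 n t = (m + ½) λ.
λ = 2 n t / (m + ½). The fourth-longest wavelength is m = 3: λ = 2 × 1.0 × 906 / 3.50 = 518 nm.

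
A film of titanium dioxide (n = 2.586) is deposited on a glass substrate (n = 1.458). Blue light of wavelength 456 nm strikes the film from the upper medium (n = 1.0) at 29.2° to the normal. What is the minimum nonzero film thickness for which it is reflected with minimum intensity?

89.8 nm

At the upper boundary (n = 1.0 to n = 2.586) the reflected ray undergoes a half-wave phase shift.
At the lower boundary (n = 2.586 to n = 1.458) the reflected ray undergoes no phase shift.
Net: one phase inversion between the two reflected rays.
For minimum reflection here: 2 n t cos θ_r = m λ.
Snell's law: 1.0 sin 29.2° = 2.586 sin θ_r → sin θ_r = 0.189, cos θ_r = 0.982.
Minimum nonzero at m = 1: t = λ / (2 n cos θ_r) = 456 / (2 × 2.586 × 0.982) = 89.8 nm.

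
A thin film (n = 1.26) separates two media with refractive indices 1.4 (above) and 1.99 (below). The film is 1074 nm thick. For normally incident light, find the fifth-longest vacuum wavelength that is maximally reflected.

601 nm

Ray reflecting at the top interface goes from n = 1.4 toward n = 1.26: no phase shift.
Ray reflecting at the bottom interface goes from n = 1.26 toward n = 1.99: a half-wave phase shift.
Net: one phase inversion between the two reflected rays.
So the condition for constructive reflection is 2 n t = (m + ½) λ.
λ = 2 n t / (m + ½). The fifth-longest wavelength is m = 4: λ = 2 × 1.26 × 1074 / 4.50 = 601 nm.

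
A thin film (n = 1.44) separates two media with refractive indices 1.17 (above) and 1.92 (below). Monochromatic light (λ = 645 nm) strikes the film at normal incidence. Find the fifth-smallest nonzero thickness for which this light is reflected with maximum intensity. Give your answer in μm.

1.12 μm

Top surface (1.17 → 1.44): reflection off a higher-index medium gives a half-wave phase shift.
Bottom surface (1.44 → 1.92): reflection off a higher-index medium gives a half-wave phase shift.
The two reflections carry the same phase change, so no net offset.
For strong reflection here: 2 n t = m λ.
The fifth-smallest nonzero thickness corresponds to m = 5: t = m λ / (2 n) = 5.00 × 645 / (2 × 1.44) = 1120 nm.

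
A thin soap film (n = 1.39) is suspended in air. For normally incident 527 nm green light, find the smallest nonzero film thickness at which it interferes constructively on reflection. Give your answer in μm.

0.0948 μm

Top surface (1.0 → 1.39): reflection off a higher-index medium gives a half-wave phase shift.
Bottom surface (1.39 → 1.0): reflection off a lower-index medium gives no phase shift.
Exactly one π shift → a net half-wave offset.
For maximum reflection here: 2 n t = (m + ½) λ.
Minimum at m = 0: t = λ / (4 n) = 527 / (4 × 1.39) = 94.8 nm.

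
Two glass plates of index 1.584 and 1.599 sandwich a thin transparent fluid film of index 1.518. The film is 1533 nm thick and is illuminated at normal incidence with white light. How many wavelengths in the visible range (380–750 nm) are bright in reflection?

6

Ray reflecting at the top interface goes from n = 1.584 toward n = 1.518: no phase shift.
At the lower boundary (n = 1.518 to n = 1.599) the reflected ray undergoes a half-wave phase shift.
Exactly one π shift → a net half-wave offset.
With one net inversion, constructive interference in reflection requires 2 n t = (m + ½) λ.
λ = 2 n t / (m + ½) = 4654 / (m + ½) nm.
m=5: 846 nm (IR); m=6: 716 nm (visible); m=7: 621 nm (visible); m=8: 548 nm (visible); m=9: 490 nm (visible); m=10: 443 nm (visible); m=11: 405 nm (visible); m=12: 372 nm (UV).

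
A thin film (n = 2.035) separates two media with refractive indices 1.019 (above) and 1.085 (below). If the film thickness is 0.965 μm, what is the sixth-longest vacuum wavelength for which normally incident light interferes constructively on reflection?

714 nm

Ray reflecting at the top interface goes from n = 1.019 toward n = 2.035: a half-wave phase shift.
Ray reflecting at the bottom interface goes from n = 2.035 toward n = 1.085: no phase shift.
Exactly one π shift → a net half-wave offset.
With one net inversion, constructive interference in reflection requires 2 n t = (m + ½) λ.
λ = 2 n t / (m + ½). The sixth-longest wavelength is m = 5: λ = 2 × 2.035 × 965 / 5.50 = 714 nm.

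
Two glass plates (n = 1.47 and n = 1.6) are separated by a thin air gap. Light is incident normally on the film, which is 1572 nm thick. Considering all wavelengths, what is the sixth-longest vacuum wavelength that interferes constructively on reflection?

Top surface (1.47 → 1.0): reflection off a lower-index medium gives no phase shift.
Bottom surface (1.0 → 1.6): reflection off a higher-index medium gives a half-wave phase shift.
Exactly one π shift → a net half-wave offset.
With one net inversion, constructive interference in reflection requires 2 n t = (m + ½) λ.
λ = 2 n t / (m + ½). The sixth-longest wavelength is m = 5: λ = 2 × 1.0 × 1572 / 5.50 = 572 nm.

572 nm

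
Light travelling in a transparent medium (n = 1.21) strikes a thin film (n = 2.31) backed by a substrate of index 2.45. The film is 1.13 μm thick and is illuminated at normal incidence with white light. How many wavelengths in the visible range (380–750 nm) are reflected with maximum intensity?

7

Top surface (1.21 → 2.31): reflection off a higher-index medium gives a half-wave phase shift.
At the lower boundary (n = 2.31 to n = 2.45) the reflected ray undergoes a half-wave phase shift.
Zero or two π shifts → no net half-wave offset.
For maximum reflection here: 2 n t = m λ.
λ = 2 n t / m = 5221 / m nm.
m=6: 870 nm (IR); m=7: 746 nm (visible); m=8: 653 nm (visible); m=9: 580 nm (visible); m=10: 522 nm (visible); m=11: 475 nm (visible); m=12: 435 nm (visible); m=13: 402 nm (visible); m=14: 373 nm (UV).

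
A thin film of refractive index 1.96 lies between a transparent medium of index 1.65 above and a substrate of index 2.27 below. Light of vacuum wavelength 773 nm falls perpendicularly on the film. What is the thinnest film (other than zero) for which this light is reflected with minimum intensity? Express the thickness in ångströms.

986 Å

Top surface (1.65 → 1.96): reflection off a higher-index medium gives a half-wave phase shift.
Bottom surface (1.96 → 2.27): reflection off a higher-index medium gives a half-wave phase shift.
Net: no relative phase inversion (both shifts match).
For weak reflection here: 2 n t = (m + ½) λ.
Minimum at m = 0: t = λ / (4 n) = 773 / (4 × 1.96) = 98.6 nm.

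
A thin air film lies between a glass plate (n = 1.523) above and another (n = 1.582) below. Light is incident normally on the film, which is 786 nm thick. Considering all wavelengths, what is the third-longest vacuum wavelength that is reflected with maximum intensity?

At the upper boundary (n = 1.523 to n = 1.0) the reflected ray undergoes no phase shift.
Bottom surface (1.0 → 1.582): reflection off a higher-index medium gives a half-wave phase shift.
Net: one phase inversion between the two reflected rays.
With one net inversion, constructive interference in reflection requires 2 n t = (m + ½) λ.
λ = 2 n t / (m + ½). The third-longest wavelength is m = 2: λ = 2 × 1.0 × 786 / 2.50 = 629 nm.

629 nm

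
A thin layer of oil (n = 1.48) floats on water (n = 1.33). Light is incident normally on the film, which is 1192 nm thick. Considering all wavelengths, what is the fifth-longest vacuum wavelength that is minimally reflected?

706 nm

Ray reflecting at the top interface goes from n = 1.0 toward n = 1.48: a half-wave phase shift.
Ray reflecting at the bottom interface goes from n = 1.48 toward n = 1.33: no phase shift.
Net: one phase inversion between the two reflected rays.
With one net inversion, destructive interference in reflection requires 2 n t = m λ.
λ = 2 n t / m. The fifth-longest wavelength is m = 5: λ = 2 × 1.48 × 1192 / 5.00 = 706 nm.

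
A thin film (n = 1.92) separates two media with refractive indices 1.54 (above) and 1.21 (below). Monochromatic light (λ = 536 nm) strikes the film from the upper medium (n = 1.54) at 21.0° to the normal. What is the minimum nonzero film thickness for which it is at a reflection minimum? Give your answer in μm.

Top surface (1.54 → 1.92): reflection off a higher-index medium gives a half-wave phase shift.
Ray reflecting at the bottom interface goes from n = 1.92 toward n = 1.21: no phase shift.
The two reflections differ by half a wavelength.
For weak reflection here: 2 n t cos θ_r = m λ.
Snell's law: 1.54 sin 21.0° = 1.92 sin θ_r → sin θ_r = 0.287, cos θ_r = 0.958.
Minimum nonzero at m = 1: t = λ / (2 n cos θ_r) = 536 / (2 × 1.92 × 0.958) = 146 nm.

0.146 μm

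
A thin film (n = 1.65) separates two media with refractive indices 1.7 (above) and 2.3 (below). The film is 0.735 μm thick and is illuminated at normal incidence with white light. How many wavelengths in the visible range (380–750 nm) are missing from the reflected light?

At the upper boundary (n = 1.7 to n = 1.65) the reflected ray undergoes no phase shift.
Bottom surface (1.65 → 2.3): reflection off a higher-index medium gives a half-wave phase shift.
Net: one phase inversion between the two reflected rays.
With one net inversion, destructive interference in reflection requires 2 n t = m λ.
λ = 2 n t / m = 2426 / m nm.
m=3: 809 nm (IR); m=4: 606 nm (visible); m=5: 485 nm (visible); m=6: 404 nm (visible); m=7: 347 nm (UV).

3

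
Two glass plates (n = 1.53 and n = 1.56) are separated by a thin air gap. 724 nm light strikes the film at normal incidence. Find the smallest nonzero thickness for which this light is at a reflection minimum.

362 nm

At the upper boundary (n = 1.53 to n = 1.0) the reflected ray undergoes no phase shift.
Ray reflecting at the bottom interface goes from n = 1.0 toward n = 1.56: a half-wave phase shift.
Exactly one π shift → a net half-wave offset.
With one net inversion, destructive interference in reflection requires 2 n t = m λ.
The smallest nonzero thickness corresponds to m = 1: t = m λ / (2 n) = 1.00 × 724 / (2 × 1.0) = 362 nm.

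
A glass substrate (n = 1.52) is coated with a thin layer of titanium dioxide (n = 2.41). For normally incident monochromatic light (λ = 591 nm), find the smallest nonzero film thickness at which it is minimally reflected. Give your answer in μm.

0.123 μm

At the upper boundary (n = 1.0 to n = 2.41) the reflected ray undergoes a half-wave phase shift.
Bottom surface (2.41 → 1.52): reflection off a lower-index medium gives no phase shift.
Net: one phase inversion between the two reflected rays.
With one net inversion, destructive interference in reflection requires 2 n t = m λ.
Minimum nonzero at m = 1: t = λ / (2 n) = 591 / (2 × 2.41) = 123 nm.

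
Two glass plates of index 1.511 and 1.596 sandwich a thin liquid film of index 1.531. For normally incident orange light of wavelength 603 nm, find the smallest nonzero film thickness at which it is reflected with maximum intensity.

197 nm

Top surface (1.511 → 1.531): reflection off a higher-index medium gives a half-wave phase shift.
Bottom surface (1.531 → 1.596): reflection off a higher-index medium gives a half-wave phase shift.
Net: no relative phase inversion (both shifts match).
With no net inversion, constructive interference in reflection requires 2 n t = m λ.
Minimum nonzero at m = 1: t = λ / (2 n) = 603 / (2 × 1.531) = 197 nm.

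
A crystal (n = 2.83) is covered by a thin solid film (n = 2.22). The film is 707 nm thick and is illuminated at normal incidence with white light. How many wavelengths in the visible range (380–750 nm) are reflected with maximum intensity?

4

At the upper boundary (n = 1.0 to n = 2.22) the reflected ray undergoes a half-wave phase shift.
At the lower boundary (n = 2.22 to n = 2.83) the reflected ray undergoes a half-wave phase shift.
Net: no relative phase inversion (both shifts match).
With no net inversion, constructive interference in reflection requires 2 n t = m λ.
λ = 2 n t / m = 3139 / m nm.
m=4: 785 nm (IR); m=5: 628 nm (visible); m=6: 523 nm (visible); m=7: 448 nm (visible); m=8: 392 nm (visible); m=9: 349 nm (UV).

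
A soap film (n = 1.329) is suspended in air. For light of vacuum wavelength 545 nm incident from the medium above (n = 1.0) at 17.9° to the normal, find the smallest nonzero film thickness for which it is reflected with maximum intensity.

Top surface (1.0 → 1.329): reflection off a higher-index medium gives a half-wave phase shift.
Ray reflecting at the bottom interface goes from n = 1.329 toward n = 1.0: no phase shift.
Net: one phase inversion between the two reflected rays.
With one net inversion, constructive interference in reflection requires 2 n t cos θ_r = (m + ½) λ.
Snell's law: 1.0 sin 17.9° = 1.329 sin θ_r → sin θ_r = 0.231, cos θ_r = 0.973.
Minimum at m = 0: t = λ / (4 n cos θ_r) = 545 / (4 × 1.329 × 0.973) = 105 nm.

105 nm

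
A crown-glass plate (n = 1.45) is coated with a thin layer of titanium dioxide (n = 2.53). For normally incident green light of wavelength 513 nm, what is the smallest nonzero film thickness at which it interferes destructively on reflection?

Ray reflecting at the top interface goes from n = 1.0 toward n = 2.53: a half-wave phase shift.
Bottom surface (2.53 → 1.45): reflection off a lower-index medium gives no phase shift.
Net: one phase inversion between the two reflected rays.
With one net inversion, destructive interference in reflection requires 2 n t = m λ.
The smallest nonzero thickness corresponds to m = 1: t = m λ / (2 n) = 1.00 × 513 / (2 × 2.53) = 101 nm.

101 nm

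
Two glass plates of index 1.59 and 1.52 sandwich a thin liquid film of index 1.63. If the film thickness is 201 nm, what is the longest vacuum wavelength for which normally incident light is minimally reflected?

655 nm

Ray reflecting at the top interface goes from n = 1.59 toward n = 1.63: a half-wave phase shift.
At the lower boundary (n = 1.63 to n = 1.52) the reflected ray undergoes no phase shift.
Exactly one π shift → a net half-wave offset.
For minimum reflection here: 2 n t = m λ.
λ = 2 n t / m. The longest wavelength is m = 1: λ = 2 × 1.63 × 201 / 1.00 = 655 nm.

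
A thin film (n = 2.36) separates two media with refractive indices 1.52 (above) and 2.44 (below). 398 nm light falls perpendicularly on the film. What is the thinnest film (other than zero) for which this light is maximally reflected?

84.3 nm

Ray reflecting at the top interface goes from n = 1.52 toward n = 2.36: a half-wave phase shift.
Bottom surface (2.36 → 2.44): reflection off a higher-index medium gives a half-wave phase shift.
Zero or two π shifts → no net half-wave offset.
With no net inversion, constructive interference in reflection requires 2 n t = m λ.
Minimum nonzero at m = 1: t = λ / (2 n) = 398 / (2 × 2.36) = 84.3 nm.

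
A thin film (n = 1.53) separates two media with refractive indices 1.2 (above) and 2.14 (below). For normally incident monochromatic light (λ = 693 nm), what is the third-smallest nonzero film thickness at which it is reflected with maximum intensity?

Top surface (1.2 → 1.53): reflection off a higher-index medium gives a half-wave phase shift.
Bottom surface (1.53 → 2.14): reflection off a higher-index medium gives a half-wave phase shift.
Zero or two π shifts → no net half-wave offset.
With no net inversion, constructive interference in reflection requires 2 n t = m λ.
The third-smallest nonzero thickness corresponds to m = 3: t = m λ / (2 n) = 3.00 × 693 / (2 × 1.53) = 679 nm.

679 nm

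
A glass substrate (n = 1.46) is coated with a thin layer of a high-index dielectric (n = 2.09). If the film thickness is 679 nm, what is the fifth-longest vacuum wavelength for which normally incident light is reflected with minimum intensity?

568 nm

Top surface (1.0 → 2.09): reflection off a higher-index medium gives a half-wave phase shift.
At the lower boundary (n = 2.09 to n = 1.46) the reflected ray undergoes no phase shift.
Net: one phase inversion between the two reflected rays.
With one net inversion, destructive interference in reflection requires 2 n t = m λ.
λ = 2 n t / m. The fifth-longest wavelength is m = 5: λ = 2 × 2.09 × 679 / 5.00 = 568 nm.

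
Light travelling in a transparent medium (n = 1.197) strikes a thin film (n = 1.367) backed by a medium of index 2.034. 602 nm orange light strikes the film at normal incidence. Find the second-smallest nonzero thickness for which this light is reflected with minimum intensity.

At the upper boundary (n = 1.197 to n = 1.367) the reflected ray undergoes a half-wave phase shift.
Ray reflecting at the bottom interface goes from n = 1.367 toward n = 2.034: a half-wave phase shift.
The two reflections carry the same phase change, so no net offset.
With no net inversion, destructive interference in reflection requires 2 n t = (m + ½) λ.
The second-smallest nonzero thickness corresponds to m = 1: t = (m + ½) λ / (2 n) = 1.50 × 602 / (2 × 1.367) = 330 nm.

330 nm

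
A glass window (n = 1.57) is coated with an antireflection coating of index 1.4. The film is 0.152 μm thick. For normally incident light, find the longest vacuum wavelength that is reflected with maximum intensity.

At the upper boundary (n = 1.0 to n = 1.4) the reflected ray undergoes a half-wave phase shift.
Bottom surface (1.4 → 1.57): reflection off a higher-index medium gives a half-wave phase shift.
The two reflections carry the same phase change, so no net offset.
So the condition for constructive reflection is 2 n t = m λ.
λ = 2 n t / m. The longest wavelength is m = 1: λ = 2 × 1.4 × 152 / 1.00 = 426 nm.

426 nm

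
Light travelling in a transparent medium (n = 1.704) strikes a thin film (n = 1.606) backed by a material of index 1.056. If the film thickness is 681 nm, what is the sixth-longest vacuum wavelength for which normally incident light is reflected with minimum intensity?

Ray reflecting at the top interface goes from n = 1.704 toward n = 1.606: no phase shift.
At the lower boundary (n = 1.606 to n = 1.056) the reflected ray undergoes no phase shift.
Net: no relative phase inversion (both shifts match).
So the condition for destructive reflection is 2 n t = (m + ½) λ.
λ = 2 n t / (m + ½). The sixth-longest wavelength is m = 5: λ = 2 × 1.606 × 681 / 5.50 = 398 nm.

398 nm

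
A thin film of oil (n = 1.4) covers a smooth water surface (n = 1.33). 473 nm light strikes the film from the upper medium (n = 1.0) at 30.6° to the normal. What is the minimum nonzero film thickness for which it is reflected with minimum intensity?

Top surface (1.0 → 1.4): reflection off a higher-index medium gives a half-wave phase shift.
Ray reflecting at the bottom interface goes from n = 1.4 toward n = 1.33: no phase shift.
Exactly one π shift → a net half-wave offset.
So the condition for destructive reflection is 2 n t cos θ_r = m λ.
Snell's law: 1.0 sin 30.6° = 1.4 sin θ_r → sin θ_r = 0.364, cos θ_r = 0.932.
Minimum nonzero at m = 1: t = λ / (2 n cos θ_r) = 473 / (2 × 1.4 × 0.932) = 181 nm.

181 nm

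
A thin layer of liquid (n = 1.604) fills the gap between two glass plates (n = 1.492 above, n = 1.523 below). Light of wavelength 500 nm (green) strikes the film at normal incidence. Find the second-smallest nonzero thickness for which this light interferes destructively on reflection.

312 nm

Ray reflecting at the top interface goes from n = 1.492 toward n = 1.604: a half-wave phase shift.
Ray reflecting at the bottom interface goes from n = 1.604 toward n = 1.523: no phase shift.
Exactly one π shift → a net half-wave offset.
So the condition for destructive reflection is 2 n t = m λ.
The second-smallest nonzero thickness corresponds to m = 2: t = m λ / (2 n) = 2.00 × 500 / (2 × 1.604) = 312 nm.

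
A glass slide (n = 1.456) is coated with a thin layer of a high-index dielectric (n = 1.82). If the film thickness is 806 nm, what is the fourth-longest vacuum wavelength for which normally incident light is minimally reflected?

733 nm

At the upper boundary (n = 1.0 to n = 1.82) the reflected ray undergoes a half-wave phase shift.
At the lower boundary (n = 1.82 to n = 1.456) the reflected ray undergoes no phase shift.
Exactly one π shift → a net half-wave offset.
For minimum reflection here: 2 n t = m λ.
λ = 2 n t / m. The fourth-longest wavelength is m = 4: λ = 2 × 1.82 × 806 / 4.00 = 733 nm.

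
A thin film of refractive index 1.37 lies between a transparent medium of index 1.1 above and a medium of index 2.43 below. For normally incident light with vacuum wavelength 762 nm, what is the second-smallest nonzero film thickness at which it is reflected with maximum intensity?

556 nm

At the upper boundary (n = 1.1 to n = 1.37) the reflected ray undergoes a half-wave phase shift.
Ray reflecting at the bottom interface goes from n = 1.37 toward n = 2.43: a half-wave phase shift.
The two reflections carry the same phase change, so no net offset.
For bright reflection here: 2 n t = m λ.
The second-smallest nonzero thickness corresponds to m = 2: t = m λ / (2 n) = 2.00 × 762 / (2 × 1.37) = 556 nm.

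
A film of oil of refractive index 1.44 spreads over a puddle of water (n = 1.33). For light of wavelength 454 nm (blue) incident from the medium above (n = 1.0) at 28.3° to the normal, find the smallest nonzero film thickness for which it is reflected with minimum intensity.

167 nm

Ray reflecting at the top interface goes from n = 1.0 toward n = 1.44: a half-wave phase shift.
Bottom surface (1.44 → 1.33): reflection off a lower-index medium gives no phase shift.
Exactly one π shift → a net half-wave offset.
For weak reflection here: 2 n t cos θ_r = m λ.
Snell's law: 1.0 sin 28.3° = 1.44 sin θ_r → sin θ_r = 0.329, cos θ_r = 0.944.
Minimum nonzero at m = 1: t = λ / (2 n cos θ_r) = 454 / (2 × 1.44 × 0.944) = 167 nm.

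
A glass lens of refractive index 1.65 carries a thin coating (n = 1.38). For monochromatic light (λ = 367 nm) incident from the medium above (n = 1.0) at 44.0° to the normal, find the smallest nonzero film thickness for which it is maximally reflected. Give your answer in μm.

0.154 μm

At the upper boundary (n = 1.0 to n = 1.38) the reflected ray undergoes a half-wave phase shift.
Ray reflecting at the bottom interface goes from n = 1.38 toward n = 1.65: a half-wave phase shift.
The two reflections carry the same phase change, so no net offset.
So the condition for constructive reflection is 2 n t cos θ_r = m λ.
Snell's law: 1.0 sin 44.0° = 1.38 sin θ_r → sin θ_r = 0.503, cos θ_r = 0.864.
Minimum nonzero at m = 1: t = λ / (2 n cos θ_r) = 367 / (2 × 1.38 × 0.864) = 154 nm.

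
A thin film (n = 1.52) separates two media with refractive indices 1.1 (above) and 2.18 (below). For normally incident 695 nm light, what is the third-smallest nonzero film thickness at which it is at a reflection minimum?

572 nm

At the upper boundary (n = 1.1 to n = 1.52) the reflected ray undergoes a half-wave phase shift.
At the lower boundary (n = 1.52 to n = 2.18) the reflected ray undergoes a half-wave phase shift.
Zero or two π shifts → no net half-wave offset.
So the condition for destructive reflection is 2 n t = (m + ½) λ.
The third-smallest nonzero thickness corresponds to m = 2: t = (m + ½) λ / (2 n) = 2.50 × 695 / (2 × 1.52) = 572 nm.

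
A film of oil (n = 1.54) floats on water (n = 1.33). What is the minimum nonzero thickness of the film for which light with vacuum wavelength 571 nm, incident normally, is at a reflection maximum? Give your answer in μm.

0.0927 μm

At the upper boundary (n = 1.0 to n = 1.54) the reflected ray undergoes a half-wave phase shift.
Bottom surface (1.54 → 1.33): reflection off a lower-index medium gives no phase shift.
Net: one phase inversion between the two reflected rays.
With one net inversion, constructive interference in reflection requires 2 n t = (m + ½) λ.
Minimum at m = 0: t = λ / (4 n) = 571 / (4 × 1.54) = 92.7 nm.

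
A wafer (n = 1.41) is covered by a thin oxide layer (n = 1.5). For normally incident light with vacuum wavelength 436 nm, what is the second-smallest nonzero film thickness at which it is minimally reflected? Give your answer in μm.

Top surface (1.0 → 1.5): reflection off a higher-index medium gives a half-wave phase shift.
Ray reflecting at the bottom interface goes from n = 1.5 toward n = 1.41: no phase shift.
The two reflections differ by half a wavelength.
For dark reflection here: 2 n t = m λ.
The second-smallest nonzero thickness corresponds to m = 2: t = m λ / (2 n) = 2.00 × 436 / (2 × 1.5) = 291 nm.

0.291 μm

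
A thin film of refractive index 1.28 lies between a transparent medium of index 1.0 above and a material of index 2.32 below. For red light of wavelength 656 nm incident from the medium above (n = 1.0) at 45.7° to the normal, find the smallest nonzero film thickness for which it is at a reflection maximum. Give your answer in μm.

Ray reflecting at the top interface goes from n = 1.0 toward n = 1.28: a half-wave phase shift.
At the lower boundary (n = 1.28 to n = 2.32) the reflected ray undergoes a half-wave phase shift.
Zero or two π shifts → no net half-wave offset.
With no net inversion, constructive interference in reflection requires 2 n t cos θ_r = m λ.
Snell's law: 1.0 sin 45.7° = 1.28 sin θ_r → sin θ_r = 0.559, cos θ_r = 0.829.
Minimum nonzero at m = 1: t = λ / (2 n cos θ_r) = 656 / (2 × 1.28 × 0.829) = 309 nm.

0.309 μm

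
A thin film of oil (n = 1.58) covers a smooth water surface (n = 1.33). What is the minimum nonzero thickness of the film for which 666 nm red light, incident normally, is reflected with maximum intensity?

105 nm

Top surface (1.0 → 1.58): reflection off a higher-index medium gives a half-wave phase shift.
Ray reflecting at the bottom interface goes from n = 1.58 toward n = 1.33: no phase shift.
Net: one phase inversion between the two reflected rays.
With one net inversion, constructive interference in reflection requires 2 n t = (m + ½) λ.
Minimum at m = 0: t = λ / (4 n) = 666 / (4 × 1.58) = 105 nm.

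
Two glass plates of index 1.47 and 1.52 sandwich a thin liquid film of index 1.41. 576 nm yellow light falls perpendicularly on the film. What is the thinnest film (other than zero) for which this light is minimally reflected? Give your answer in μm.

0.204 μm

Top surface (1.47 → 1.41): reflection off a lower-index medium gives no phase shift.
At the lower boundary (n = 1.41 to n = 1.52) the reflected ray undergoes a half-wave phase shift.
Net: one phase inversion between the two reflected rays.
With one net inversion, destructive interference in reflection requires 2 n t = m λ.
Minimum nonzero at m = 1: t = λ / (2 n) = 576 / (2 × 1.41) = 204 nm.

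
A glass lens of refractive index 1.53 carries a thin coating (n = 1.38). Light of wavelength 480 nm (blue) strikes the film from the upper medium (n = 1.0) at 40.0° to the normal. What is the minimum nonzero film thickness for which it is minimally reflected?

Top surface (1.0 → 1.38): reflection off a higher-index medium gives a half-wave phase shift.
Bottom surface (1.38 → 1.53): reflection off a higher-index medium gives a half-wave phase shift.
The two reflections carry the same phase change, so no net offset.
So the condition for destructive reflection is 2 n t cos θ_r = (m + ½) λ.
Snell's law: 1.0 sin 40.0° = 1.38 sin θ_r → sin θ_r = 0.466, cos θ_r = 0.885.
Minimum at m = 0: t = λ / (4 n cos θ_r) = 480 / (4 × 1.38 × 0.885) = 98.3 nm.

98.3 nm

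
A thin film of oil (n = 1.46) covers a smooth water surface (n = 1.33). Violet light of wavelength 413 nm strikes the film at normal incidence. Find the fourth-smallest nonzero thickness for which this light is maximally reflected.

Top surface (1.0 → 1.46): reflection off a higher-index medium gives a half-wave phase shift.
Ray reflecting at the bottom interface goes from n = 1.46 toward n = 1.33: no phase shift.
Net: one phase inversion between the two reflected rays.
With one net inversion, constructive interference in reflection requires 2 n t = (m + ½) λ.
The fourth-smallest nonzero thickness corresponds to m = 3: t = (m + ½) λ / (2 n) = 3.50 × 413 / (2 × 1.46) = 495 nm.

495 nm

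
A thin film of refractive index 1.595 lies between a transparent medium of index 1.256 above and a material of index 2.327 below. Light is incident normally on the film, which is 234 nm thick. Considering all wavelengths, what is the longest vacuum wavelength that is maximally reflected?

746 nm

Ray reflecting at the top interface goes from n = 1.256 toward n = 1.595: a half-wave phase shift.
Bottom surface (1.595 → 2.327): reflection off a higher-index medium gives a half-wave phase shift.
Zero or two π shifts → no net half-wave offset.
So the condition for constructive reflection is 2 n t = m λ.
λ = 2 n t / m. The longest wavelength is m = 1: λ = 2 × 1.595 × 234 / 1.00 = 746 nm.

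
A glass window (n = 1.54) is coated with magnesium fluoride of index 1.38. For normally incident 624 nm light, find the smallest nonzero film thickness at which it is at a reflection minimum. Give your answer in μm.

0.113 μm

Ray reflecting at the top interface goes from n = 1.0 toward n = 1.38: a half-wave phase shift.
Bottom surface (1.38 → 1.54): reflection off a higher-index medium gives a half-wave phase shift.
Zero or two π shifts → no net half-wave offset.
With no net inversion, destructive interference in reflection requires 2 n t = (m + ½) λ.
Minimum at m = 0: t = λ / (4 n) = 624 / (4 × 1.38) = 113 nm.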